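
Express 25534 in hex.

Using repeated division by 16 (digits 10–15 are A–F):
25534 ÷ 16 = 1595 remainder 14 (E)
1595 ÷ 16 = 99 remainder 11 (B)
99 ÷ 16 = 6 remainder 3
6 ÷ 16 = 0 remainder 6
Reading remainders bottom to top: 63BE



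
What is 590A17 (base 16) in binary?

Convert each hex digit to 4 bits:
  5 = 0101
  9 = 1001
  0 = 0000
  A = 1010
  1 = 0001
  7 = 0111
Concatenate: 010110010000101000010111



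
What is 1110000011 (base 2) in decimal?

Sum of powers of 2 for each 1-bit:
2^0 + 2^1 + 2^7 + 2^8 + 2^9
= 1 + 2 + 128 + 256 + 512
= 899



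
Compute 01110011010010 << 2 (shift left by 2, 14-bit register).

Original: 01110011010010 (decimal 7378)
Shift left by 2 positions
Append 2 zeros on the right and drop the 2 high bits that overflow the 14-bit width
Result: 11001101001000 (decimal 13128)
Equivalent: 7378 << 2 = 7378 × 2^2 = 29512, truncated to 14 bits = 13128



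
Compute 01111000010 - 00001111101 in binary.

Method 1 - Direct subtraction (column by column from the right: bit − bit − borrow-in; if negative, add 2 and borrow 1 from the next column):
borrow: 00011111010
        01111000010
-       00001111101
-------------------
        01101000101

Method 2 - Add two's complement:
Two's complement of 00001111101: invert → 11110000010, add 1 → 11110000011
  01111000010
+ 11110000011
-------------
 101101000101  (end carry out of the top bit = 1)
Discarding the end carry: 01101000101
Decimal check:
  01111000010 = 512 + 256 + 128 + 64 + 2 = 962
  00001111101 = 64 + 32 + 16 + 8 + 4 + 1 = 125
  962 - 125 = 837, and 01101000101 = 512 + 256 + 64 + 4 + 1 = 837 ✓



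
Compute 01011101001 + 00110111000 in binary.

Add column by column from the right: bit + bit + carry-in; write the sum mod 2, carry 1 when the sum is 2 or 3.
carry:  11111110000
        01011101001
+       00110111000
-------------------
       010010100001
(the carry out of the leftmost column, 0, becomes the leading bit)
Decimal check:
  01011101001 = 512 + 128 + 64 + 32 + 8 + 1 = 745
  00110111000 = 256 + 128 + 32 + 16 + 8 = 440
  745 + 440 = 1185, and 010010100001 = 1024 + 128 + 32 + 1 = 1185 ✓



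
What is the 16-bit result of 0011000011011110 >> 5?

Original: 0011000011011110 (decimal 12510)
Shift right by 5 positions
Drop the 5 low bits; fill with zeros on the left
Result: 0000000110000110 (decimal 390)
Equivalent: 12510 >> 5 = 12510 ÷ 2^5 = 390



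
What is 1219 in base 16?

Using repeated division by 16 (digits 10–15 are A–F):
1219 ÷ 16 = 76 remainder 3
76 ÷ 16 = 4 remainder 12 (C)
4 ÷ 16 = 0 remainder 4
Reading remainders bottom to top: 4C3



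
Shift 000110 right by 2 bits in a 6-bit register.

Original: 000110 (decimal 6)
Shift right by 2 positions
Drop the 2 low bits; fill with zeros on the left
Result: 000001 (decimal 1)
Equivalent: 6 >> 2 = 6 ÷ 2^2 = 1



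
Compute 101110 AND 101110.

AND: 1 only when both bits are 1
  101110
& 101110
--------
  101110
Decimal: 46 & 46 = 46



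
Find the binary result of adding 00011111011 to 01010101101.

Add column by column from the right: bit + bit + carry-in; write the sum mod 2, carry 1 when the sum is 2 or 3.
carry:  00111111110
        00011111011
+       01010101101
-------------------
       001110101000
(the carry out of the leftmost column, 0, becomes the leading bit)
Decimal check:
  00011111011 = 128 + 64 + 32 + 16 + 8 + 2 + 1 = 251
  01010101101 = 512 + 128 + 32 + 8 + 4 + 1 = 685
  251 + 685 = 936, and 001110101000 = 512 + 256 + 128 + 32 + 8 = 936 ✓



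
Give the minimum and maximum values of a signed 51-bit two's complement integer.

For 51-bit two's complement:
Minimum: -2^50 = -1125899906842624
Maximum: 2^50 - 1 = 1125899906842623



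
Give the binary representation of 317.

Using repeated division by 2:
317 ÷ 2 = 158 remainder 1
158 ÷ 2 = 79 remainder 0
79 ÷ 2 = 39 remainder 1
39 ÷ 2 = 19 remainder 1
19 ÷ 2 = 9 remainder 1
9 ÷ 2 = 4 remainder 1
4 ÷ 2 = 2 remainder 0
2 ÷ 2 = 1 remainder 0
1 ÷ 2 = 0 remainder 1
Reading remainders bottom to top: 100111101



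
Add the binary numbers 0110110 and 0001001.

Add column by column from the right: bit + bit + carry-in; write the sum mod 2, carry 1 when the sum is 2 or 3.
carry:  0000000
        0110110
+       0001001
---------------
       00111111
(the carry out of the leftmost column, 0, becomes the leading bit)
Decimal check:
  0110110 = 32 + 16 + 4 + 2 = 54
  0001001 = 8 + 1 = 9
  54 + 9 = 63, and 00111111 = 32 + 16 + 8 + 4 + 2 + 1 = 63 ✓



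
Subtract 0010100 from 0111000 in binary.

Method 1 - Direct subtraction (column by column from the right: bit − bit − borrow-in; if negative, add 2 and borrow 1 from the next column):
borrow: 0001000
        0111000
-       0010100
---------------
        0100100

Method 2 - Add two's complement:
Two's complement of 0010100: invert → 1101011, add 1 → 1101100
  0111000
+ 1101100
---------
 10100100  (end carry out of the top bit = 1)
Discarding the end carry: 0100100
Decimal check:
  0111000 = 32 + 16 + 8 = 56
  0010100 = 16 + 4 = 20
  56 - 20 = 36, and 0100100 = 32 + 4 = 36 ✓



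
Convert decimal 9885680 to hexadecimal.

Using repeated division by 16 (digits 10–15 are A–F):
9885680 ÷ 16 = 617855 remainder 0
617855 ÷ 16 = 38615 remainder 15 (F)
38615 ÷ 16 = 2413 remainder 7
2413 ÷ 16 = 150 remainder 13 (D)
150 ÷ 16 = 9 remainder 6
9 ÷ 16 = 0 remainder 9
Reading remainders bottom to top: 96D7F0



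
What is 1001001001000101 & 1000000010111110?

AND: 1 only when both bits are 1
  1001001001000101
& 1000000010111110
------------------
  1000000000000100
Decimal: 37445 & 32958 = 32772



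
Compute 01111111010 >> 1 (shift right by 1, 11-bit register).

Original: 01111111010 (decimal 1018)
Shift right by 1 position
Drop the 1 low bit; fill with zero on the left
Result: 00111111101 (decimal 509)
Equivalent: 1018 >> 1 = 1018 ÷ 2^1 = 509



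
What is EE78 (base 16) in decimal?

Expand by place value (powers of 16):
Digit values: E = 14
EE78 = 14 × 16^3 + 14 × 16^2 + 7 × 16^1 + 8 × 16^0
= 14 × 4096 + 14 × 256 + 7 × 16 + 8 × 1
= 57344 + 3584 + 112 + 8
= 61048



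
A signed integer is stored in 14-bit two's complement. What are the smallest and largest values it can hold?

For 14-bit two's complement:
Minimum: -2^13 = -8192
Maximum: 2^13 - 1 = 8191



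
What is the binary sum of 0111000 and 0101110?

Add column by column from the right: bit + bit + carry-in; write the sum mod 2, carry 1 when the sum is 2 or 3.
carry:  1110000
        0111000
+       0101110
---------------
       01100110
(the carry out of the leftmost column, 0, becomes the leading bit)
Decimal check:
  0111000 = 32 + 16 + 8 = 56
  0101110 = 32 + 8 + 4 + 2 = 46
  56 + 46 = 102, and 01100110 = 64 + 32 + 4 + 2 = 102 ✓



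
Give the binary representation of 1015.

Using repeated division by 2:
1015 ÷ 2 = 507 remainder 1
507 ÷ 2 = 253 remainder 1
253 ÷ 2 = 126 remainder 1
126 ÷ 2 = 63 remainder 0
63 ÷ 2 = 31 remainder 1
31 ÷ 2 = 15 remainder 1
15 ÷ 2 = 7 remainder 1
7 ÷ 2 = 3 remainder 1
3 ÷ 2 = 1 remainder 1
1 ÷ 2 = 0 remainder 1
Reading remainders bottom to top: 1111110111



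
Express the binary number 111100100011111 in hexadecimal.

Group into 4-bit nibbles from right:
  0111 = 7
  1001 = 9
  0001 = 1
  1111 = F
Result: 791F



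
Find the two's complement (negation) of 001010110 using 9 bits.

Original: 001010110
Step 1 - Invert all bits: 110101001
Step 2 - Add 1: 110101010
Verification: 001010110 + 110101010 = 1000000000; discarding the end carry (carry out of the top bit) leaves the 9-bit value 000000000, as required for x + (-x)



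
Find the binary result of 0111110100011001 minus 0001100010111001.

Method 1 - Direct subtraction (column by column from the right: bit − bit − borrow-in; if negative, add 2 and borrow 1 from the next column):
borrow: 0000000111000000
        0111110100011001
-       0001100010111001
------------------------
        0110010001100000

Method 2 - Add two's complement:
Two's complement of 0001100010111001: invert → 1110011101000110, add 1 → 1110011101000111
  0111110100011001
+ 1110011101000111
------------------
 10110010001100000  (end carry out of the top bit = 1)
Discarding the end carry: 0110010001100000
Decimal check:
  0111110100011001 = 16384 + 8192 + 4096 + 2048 + 1024 + 256 + 16 + 8 + 1 = 32025
  0001100010111001 = 4096 + 2048 + 128 + 32 + 16 + 8 + 1 = 6329
  32025 - 6329 = 25696, and 0110010001100000 = 16384 + 8192 + 1024 + 64 + 32 = 25696 ✓



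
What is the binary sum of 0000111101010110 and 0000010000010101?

Add column by column from the right: bit + bit + carry-in; write the sum mod 2, carry 1 when the sum is 2 or 3.
carry:  0001100000101000
        0000111101010110
+       0000010000010101
------------------------
       00001001101101011
(the carry out of the leftmost column, 0, becomes the leading bit)
Decimal check:
  0000111101010110 = 2048 + 1024 + 512 + 256 + 64 + 16 + 4 + 2 = 3926
  0000010000010101 = 1024 + 16 + 4 + 1 = 1045
  3926 + 1045 = 4971, and 00001001101101011 = 4096 + 512 + 256 + 64 + 32 + 8 + 2 + 1 = 4971 ✓



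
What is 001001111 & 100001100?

AND: 1 only when both bits are 1
  001001111
& 100001100
-----------
  000001100
Decimal: 79 & 268 = 12



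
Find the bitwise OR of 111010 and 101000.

OR: 1 when either bit is 1
  111010
| 101000
--------
  111010
Decimal: 58 | 40 = 58



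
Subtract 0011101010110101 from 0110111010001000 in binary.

Method 1 - Direct subtraction (column by column from the right: bit − bit − borrow-in; if negative, add 2 and borrow 1 from the next column):
borrow: 0110011111101110
        0110111010001000
-       0011101010110101
------------------------
        0011001111010011

Method 2 - Add two's complement:
Two's complement of 0011101010110101: invert → 1100010101001010, add 1 → 1100010101001011
  0110111010001000
+ 1100010101001011
------------------
 10011001111010011  (end carry out of the top bit = 1)
Discarding the end carry: 0011001111010011
Decimal check:
  0110111010001000 = 16384 + 8192 + 2048 + 1024 + 512 + 128 + 8 = 28296
  0011101010110101 = 8192 + 4096 + 2048 + 512 + 128 + 32 + 16 + 4 + 1 = 15029
  28296 - 15029 = 13267, and 0011001111010011 = 8192 + 4096 + 512 + 256 + 128 + 64 + 16 + 2 + 1 = 13267 ✓



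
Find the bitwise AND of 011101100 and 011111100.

AND: 1 only when both bits are 1
  011101100
& 011111100
-----------
  011101100
Decimal: 236 & 252 = 236



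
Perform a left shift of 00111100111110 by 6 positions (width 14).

Original: 00111100111110 (decimal 3902)
Shift left by 6 positions
Append 6 zeros on the right and drop the 6 high bits that overflow the 14-bit width
Result: 00111110000000 (decimal 3968)
Equivalent: 3902 << 6 = 3902 × 2^6 = 249728, truncated to 14 bits = 3968



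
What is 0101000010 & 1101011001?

AND: 1 only when both bits are 1
  0101000010
& 1101011001
------------
  0101000000
Decimal: 322 & 857 = 320



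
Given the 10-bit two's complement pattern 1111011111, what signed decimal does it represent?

Binary: 1111011111
Sign bit: 1 (negative)
Invert: 0000100000
Add 1:  0000100001
Magnitude: 0000100001 = 32 + 1 = 33
Value: -33



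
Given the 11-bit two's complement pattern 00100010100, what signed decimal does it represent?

Binary: 00100010100
Sign bit: 0 (non-negative)
Read directly as an unsigned value:
00100010100 = 256 + 16 + 4 = 276
Value: 276



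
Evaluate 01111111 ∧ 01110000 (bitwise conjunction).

AND: 1 only when both bits are 1
  01111111
& 01110000
----------
  01110000
Decimal: 127 & 112 = 112



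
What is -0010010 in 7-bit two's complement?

Original: 0010010
Step 1 - Invert all bits: 1101101
Step 2 - Add 1: 1101110
Verification: 0010010 + 1101110 = 10000000; discarding the end carry (carry out of the top bit) leaves the 7-bit value 0000000, as required for x + (-x)



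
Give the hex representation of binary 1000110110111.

Group into 4-bit nibbles from right:
  0001 = 1
  0001 = 1
  1011 = B
  0111 = 7
Result: 11B7



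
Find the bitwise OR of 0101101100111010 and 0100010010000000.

OR: 1 when either bit is 1
  0101101100111010
| 0100010010000000
------------------
  0101111110111010
Decimal: 23354 | 17536 = 24506



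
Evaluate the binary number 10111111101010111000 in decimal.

Sum of powers of 2 for each 1-bit:
2^3 + 2^4 + 2^5 + 2^7 + 2^9 + 2^11 + 2^12 + 2^13 + 2^14 + 2^15 + 2^16 + 2^17 + 2^19
= 8 + 16 + 32 + 128 + 512 + 2048 + 4096 + 8192 + 16384 + 32768 + 65536 + 131072 + 524288
= 785080



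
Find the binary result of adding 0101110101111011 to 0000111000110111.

Add column by column from the right: bit + bit + carry-in; write the sum mod 2, carry 1 when the sum is 2 or 3.
carry:  0011100011111110
        0101110101111011
+       0000111000110111
------------------------
       00110101110110010
(the carry out of the leftmost column, 0, becomes the leading bit)
Decimal check:
  0101110101111011 = 16384 + 4096 + 2048 + 1024 + 256 + 64 + 32 + 16 + 8 + 2 + 1 = 23931
  0000111000110111 = 2048 + 1024 + 512 + 32 + 16 + 4 + 2 + 1 = 3639
  23931 + 3639 = 27570, and 00110101110110010 = 16384 + 8192 + 2048 + 512 + 256 + 128 + 32 + 16 + 2 = 27570 ✓



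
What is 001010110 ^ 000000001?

XOR: 1 when bits differ
  001010110
^ 000000001
-----------
  001010111
Decimal: 86 ^ 1 = 87



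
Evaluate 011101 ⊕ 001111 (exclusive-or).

XOR: 1 when bits differ
  011101
^ 001111
--------
  010010
Decimal: 29 ^ 15 = 18



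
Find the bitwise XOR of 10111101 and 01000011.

XOR: 1 when bits differ
  10111101
^ 01000011
----------
  11111110
Decimal: 189 ^ 67 = 254



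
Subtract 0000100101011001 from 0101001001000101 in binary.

Method 1 - Direct subtraction (column by column from the right: bit − bit − borrow-in; if negative, add 2 and borrow 1 from the next column):
borrow: 0001001111110000
        0101001001000101
-       0000100101011001
------------------------
        0100100011101100

Method 2 - Add two's complement:
Two's complement of 0000100101011001: invert → 1111011010100110, add 1 → 1111011010100111
  0101001001000101
+ 1111011010100111
------------------
 10100100011101100  (end carry out of the top bit = 1)
Discarding the end carry: 0100100011101100
Decimal check:
  0101001001000101 = 16384 + 4096 + 512 + 64 + 4 + 1 = 21061
  0000100101011001 = 2048 + 256 + 64 + 16 + 8 + 1 = 2393
  21061 - 2393 = 18668, and 0100100011101100 = 16384 + 2048 + 128 + 64 + 32 + 8 + 4 = 18668 ✓



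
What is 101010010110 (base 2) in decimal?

Sum of powers of 2 for each 1-bit:
2^1 + 2^2 + 2^4 + 2^7 + 2^9 + 2^11
= 2 + 4 + 16 + 128 + 512 + 2048
= 2710



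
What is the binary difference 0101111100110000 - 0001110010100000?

Method 1 - Direct subtraction (column by column from the right: bit − bit − borrow-in; if negative, add 2 and borrow 1 from the next column):
borrow: 0000000100000000
        0101111100110000
-       0001110010100000
------------------------
        0100001010010000

Method 2 - Add two's complement:
Two's complement of 0001110010100000: invert → 1110001101011111, add 1 → 1110001101100000
  0101111100110000
+ 1110001101100000
------------------
 10100001010010000  (end carry out of the top bit = 1)
Discarding the end carry: 0100001010010000
Decimal check:
  0101111100110000 = 16384 + 4096 + 2048 + 1024 + 512 + 256 + 32 + 16 = 24368
  0001110010100000 = 4096 + 2048 + 1024 + 128 + 32 = 7328
  24368 - 7328 = 17040, and 0100001010010000 = 16384 + 512 + 128 + 16 = 17040 ✓



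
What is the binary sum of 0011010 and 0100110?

Add column by column from the right: bit + bit + carry-in; write the sum mod 2, carry 1 when the sum is 2 or 3.
carry:  1111100
        0011010
+       0100110
---------------
       01000000
(the carry out of the leftmost column, 0, becomes the leading bit)
Decimal check:
  0011010 = 16 + 8 + 2 = 26
  0100110 = 32 + 4 + 2 = 38
  26 + 38 = 64, and 01000000 = 64 ✓



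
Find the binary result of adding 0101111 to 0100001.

Add column by column from the right: bit + bit + carry-in; write the sum mod 2, carry 1 when the sum is 2 or 3.
carry:  1011110
        0101111
+       0100001
---------------
       01010000
(the carry out of the leftmost column, 0, becomes the leading bit)
Decimal check:
  0101111 = 32 + 8 + 4 + 2 + 1 = 47
  0100001 = 32 + 1 = 33
  47 + 33 = 80, and 01010000 = 64 + 16 = 80 ✓



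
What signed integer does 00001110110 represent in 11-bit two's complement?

Binary: 00001110110
Sign bit: 0 (non-negative)
Read directly as an unsigned value:
00001110110 = 64 + 32 + 16 + 4 + 2 = 118
Value: 118



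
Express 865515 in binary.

Using repeated division by 2:
865515 ÷ 2 = 432757 remainder 1
432757 ÷ 2 = 216378 remainder 1
216378 ÷ 2 = 108189 remainder 0
108189 ÷ 2 = 54094 remainder 1
54094 ÷ 2 = 27047 remainder 0
27047 ÷ 2 = 13523 remainder 1
13523 ÷ 2 = 6761 remainder 1
6761 ÷ 2 = 3380 remainder 1
3380 ÷ 2 = 1690 remainder 0
1690 ÷ 2 = 845 remainder 0
845 ÷ 2 = 422 remainder 1
422 ÷ 2 = 211 remainder 0
211 ÷ 2 = 105 remainder 1
105 ÷ 2 = 52 remainder 1
52 ÷ 2 = 26 remainder 0
26 ÷ 2 = 13 remainder 0
13 ÷ 2 = 6 remainder 1
6 ÷ 2 = 3 remainder 0
3 ÷ 2 = 1 remainder 1
1 ÷ 2 = 0 remainder 1
Reading remainders bottom to top: 11010011010011101011



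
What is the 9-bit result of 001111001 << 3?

Original: 001111001 (decimal 121)
Shift left by 3 positions
Append 3 zeros on the right and drop the 3 high bits that overflow the 9-bit width
Result: 111001000 (decimal 456)
Equivalent: 121 << 3 = 121 × 2^3 = 968, truncated to 9 bits = 456



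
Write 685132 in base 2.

Using repeated division by 2:
685132 ÷ 2 = 342566 remainder 0
342566 ÷ 2 = 171283 remainder 0
171283 ÷ 2 = 85641 remainder 1
85641 ÷ 2 = 42820 remainder 1
42820 ÷ 2 = 21410 remainder 0
21410 ÷ 2 = 10705 remainder 0
10705 ÷ 2 = 5352 remainder 1
5352 ÷ 2 = 2676 remainder 0
2676 ÷ 2 = 1338 remainder 0
1338 ÷ 2 = 669 remainder 0
669 ÷ 2 = 334 remainder 1
334 ÷ 2 = 167 remainder 0
167 ÷ 2 = 83 remainder 1
83 ÷ 2 = 41 remainder 1
41 ÷ 2 = 20 remainder 1
20 ÷ 2 = 10 remainder 0
10 ÷ 2 = 5 remainder 0
5 ÷ 2 = 2 remainder 1
2 ÷ 2 = 1 remainder 0
1 ÷ 2 = 0 remainder 1
Reading remainders bottom to top: 10100111010001001100



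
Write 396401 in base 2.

Using repeated division by 2:
396401 ÷ 2 = 198200 remainder 1
198200 ÷ 2 = 99100 remainder 0
99100 ÷ 2 = 49550 remainder 0
49550 ÷ 2 = 24775 remainder 0
24775 ÷ 2 = 12387 remainder 1
12387 ÷ 2 = 6193 remainder 1
6193 ÷ 2 = 3096 remainder 1
3096 ÷ 2 = 1548 remainder 0
1548 ÷ 2 = 774 remainder 0
774 ÷ 2 = 387 remainder 0
387 ÷ 2 = 193 remainder 1
193 ÷ 2 = 96 remainder 1
96 ÷ 2 = 48 remainder 0
48 ÷ 2 = 24 remainder 0
24 ÷ 2 = 12 remainder 0
12 ÷ 2 = 6 remainder 0
6 ÷ 2 = 3 remainder 0
3 ÷ 2 = 1 remainder 1
1 ÷ 2 = 0 remainder 1
Reading remainders bottom to top: 1100000110001110001



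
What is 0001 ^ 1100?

XOR: 1 when bits differ
  0001
^ 1100
------
  1101
Decimal: 1 ^ 12 = 13



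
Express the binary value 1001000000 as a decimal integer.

Sum of powers of 2 for each 1-bit:
2^6 + 2^9
= 64 + 512
= 576



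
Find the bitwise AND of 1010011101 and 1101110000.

AND: 1 only when both bits are 1
  1010011101
& 1101110000
------------
  1000010000
Decimal: 669 & 880 = 528



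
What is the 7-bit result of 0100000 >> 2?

Original: 0100000 (decimal 32)
Shift right by 2 positions
Drop the 2 low bits; fill with zeros on the left
Result: 0001000 (decimal 8)
Equivalent: 32 >> 2 = 32 ÷ 2^2 = 8



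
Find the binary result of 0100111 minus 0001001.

Method 1 - Direct subtraction (column by column from the right: bit − bit − borrow-in; if negative, add 2 and borrow 1 from the next column):
borrow: 0110000
        0100111
-       0001001
---------------
        0011110

Method 2 - Add two's complement:
Two's complement of 0001001: invert → 1110110, add 1 → 1110111
  0100111
+ 1110111
---------
 10011110  (end carry out of the top bit = 1)
Discarding the end carry: 0011110
Decimal check:
  0100111 = 32 + 4 + 2 + 1 = 39
  0001001 = 8 + 1 = 9
  39 - 9 = 30, and 0011110 = 16 + 8 + 4 + 2 = 30 ✓



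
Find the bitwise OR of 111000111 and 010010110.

OR: 1 when either bit is 1
  111000111
| 010010110
-----------
  111010111
Decimal: 455 | 150 = 471



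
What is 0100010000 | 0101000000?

OR: 1 when either bit is 1
  0100010000
| 0101000000
------------
  0101010000
Decimal: 272 | 320 = 336



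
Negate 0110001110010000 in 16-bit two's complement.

Original: 0110001110010000
Step 1 - Invert all bits: 1001110001101111
Step 2 - Add 1: 1001110001110000
Verification: 0110001110010000 + 1001110001110000 = 10000000000000000; discarding the end carry (carry out of the top bit) leaves the 16-bit value 0000000000000000, as required for x + (-x)



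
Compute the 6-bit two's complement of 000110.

Original: 000110
Step 1 - Invert all bits: 111001
Step 2 - Add 1: 111010
Verification: 000110 + 111010 = 1000000; discarding the end carry (carry out of the top bit) leaves the 6-bit value 000000, as required for x + (-x)



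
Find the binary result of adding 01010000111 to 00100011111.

Add column by column from the right: bit + bit + carry-in; write the sum mod 2, carry 1 when the sum is 2 or 3.
carry:  00000111110
        01010000111
+       00100011111
-------------------
       001110100110
(the carry out of the leftmost column, 0, becomes the leading bit)
Decimal check:
  01010000111 = 512 + 128 + 4 + 2 + 1 = 647
  00100011111 = 256 + 16 + 8 + 4 + 2 + 1 = 287
  647 + 287 = 934, and 001110100110 = 512 + 256 + 128 + 32 + 4 + 2 = 934 ✓



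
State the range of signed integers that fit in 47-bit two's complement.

For 47-bit two's complement:
Minimum: -2^46 = -70368744177664
Maximum: 2^46 - 1 = 70368744177663



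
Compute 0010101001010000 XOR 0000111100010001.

XOR: 1 when bits differ
  0010101001010000
^ 0000111100010001
------------------
  0010010101000001
Decimal: 10832 ^ 3857 = 9537



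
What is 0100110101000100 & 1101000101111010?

AND: 1 only when both bits are 1
  0100110101000100
& 1101000101111010
------------------
  0100000101000000
Decimal: 19780 & 53626 = 16704



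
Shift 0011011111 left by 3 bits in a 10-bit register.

Original: 0011011111 (decimal 223)
Shift left by 3 positions
Append 3 zeros on the right and drop the 3 high bits that overflow the 10-bit width
Result: 1011111000 (decimal 760)
Equivalent: 223 << 3 = 223 × 2^3 = 1784, truncated to 10 bits = 760



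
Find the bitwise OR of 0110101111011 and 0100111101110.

OR: 1 when either bit is 1
  0110101111011
| 0100111101110
---------------
  0110111111111
Decimal: 3451 | 2542 = 3583



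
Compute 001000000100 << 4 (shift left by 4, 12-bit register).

Original: 001000000100 (decimal 516)
Shift left by 4 positions
Append 4 zeros on the right and drop the 4 high bits that overflow the 12-bit width
Result: 000001000000 (decimal 64)
Equivalent: 516 << 4 = 516 × 2^4 = 8256, truncated to 12 bits = 64



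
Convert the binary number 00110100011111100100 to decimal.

Sum of powers of 2 for each 1-bit:
2^2 + 2^5 + 2^6 + 2^7 + 2^8 + 2^9 + 2^10 + 2^14 + 2^16 + 2^17
= 4 + 32 + 64 + 128 + 256 + 512 + 1024 + 16384 + 65536 + 131072
= 215012



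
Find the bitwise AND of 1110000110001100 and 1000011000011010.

AND: 1 only when both bits are 1
  1110000110001100
& 1000011000011010
------------------
  1000000000001000
Decimal: 57740 & 34330 = 32776



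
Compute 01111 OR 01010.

OR: 1 when either bit is 1
  01111
| 01010
-------
  01111
Decimal: 15 | 10 = 15



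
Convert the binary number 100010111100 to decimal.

Sum of powers of 2 for each 1-bit:
2^2 + 2^3 + 2^4 + 2^5 + 2^7 + 2^11
= 4 + 8 + 16 + 32 + 128 + 2048
= 2236



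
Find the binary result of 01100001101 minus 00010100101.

Method 1 - Direct subtraction (column by column from the right: bit − bit − borrow-in; if negative, add 2 and borrow 1 from the next column):
borrow: 00111000000
        01100001101
-       00010100101
-------------------
        01001101000

Method 2 - Add two's complement:
Two's complement of 00010100101: invert → 11101011010, add 1 → 11101011011
  01100001101
+ 11101011011
-------------
 101001101000  (end carry out of the top bit = 1)
Discarding the end carry: 01001101000
Decimal check:
  01100001101 = 512 + 256 + 8 + 4 + 1 = 781
  00010100101 = 128 + 32 + 4 + 1 = 165
  781 - 165 = 616, and 01001101000 = 512 + 64 + 32 + 8 = 616 ✓



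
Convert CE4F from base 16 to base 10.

Expand by place value (powers of 16):
Digit values: C = 12, E = 14, F = 15
CE4F = 12 × 16^3 + 14 × 16^2 + 4 × 16^1 + 15 × 16^0
= 12 × 4096 + 14 × 256 + 4 × 16 + 15 × 1
= 49152 + 3584 + 64 + 15
= 52815



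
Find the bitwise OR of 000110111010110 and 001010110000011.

OR: 1 when either bit is 1
  000110111010110
| 001010110000011
-----------------
  001110111010111
Decimal: 3542 | 5507 = 7639



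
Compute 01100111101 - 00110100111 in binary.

Method 1 - Direct subtraction (column by column from the right: bit − bit − borrow-in; if negative, add 2 and borrow 1 from the next column):
borrow: 01100001100
        01100111101
-       00110100111
-------------------
        00110010110

Method 2 - Add two's complement:
Two's complement of 00110100111: invert → 11001011000, add 1 → 11001011001
  01100111101
+ 11001011001
-------------
 100110010110  (end carry out of the top bit = 1)
Discarding the end carry: 00110010110
Decimal check:
  01100111101 = 512 + 256 + 32 + 16 + 8 + 4 + 1 = 829
  00110100111 = 256 + 128 + 32 + 4 + 2 + 1 = 423
  829 - 423 = 406, and 00110010110 = 256 + 128 + 16 + 4 + 2 = 406 ✓



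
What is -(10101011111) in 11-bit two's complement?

Original (sign bit 1, negative): 10101011111
Step 1 - Invert all bits: 01010100000
Step 2 - Add 1: 01010100001
Verification: 10101011111 + 01010100001 = 100000000000; discarding the end carry (carry out of the top bit) leaves the 11-bit value 00000000000, as required for x + (-x)



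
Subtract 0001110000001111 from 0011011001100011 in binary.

Method 1 - Direct subtraction (column by column from the right: bit − bit − borrow-in; if negative, add 2 and borrow 1 from the next column):
borrow: 0011000000111000
        0011011001100011
-       0001110000001111
------------------------
        0001101001010100

Method 2 - Add two's complement:
Two's complement of 0001110000001111: invert → 1110001111110000, add 1 → 1110001111110001
  0011011001100011
+ 1110001111110001
------------------
 10001101001010100  (end carry out of the top bit = 1)
Discarding the end carry: 0001101001010100
Decimal check:
  0011011001100011 = 8192 + 4096 + 1024 + 512 + 64 + 32 + 2 + 1 = 13923
  0001110000001111 = 4096 + 2048 + 1024 + 8 + 4 + 2 + 1 = 7183
  13923 - 7183 = 6740, and 0001101001010100 = 4096 + 2048 + 512 + 64 + 16 + 4 = 6740 ✓



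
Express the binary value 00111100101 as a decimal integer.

Sum of powers of 2 for each 1-bit:
2^0 + 2^2 + 2^5 + 2^6 + 2^7 + 2^8
= 1 + 4 + 32 + 64 + 128 + 256
= 485



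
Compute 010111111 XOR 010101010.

XOR: 1 when bits differ
  010111111
^ 010101010
-----------
  000010101
Decimal: 191 ^ 170 = 21



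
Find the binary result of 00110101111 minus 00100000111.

Method 1 - Direct subtraction (column by column from the right: bit − bit − borrow-in; if negative, add 2 and borrow 1 from the next column):
borrow: 00000000000
        00110101111
-       00100000111
-------------------
        00010101000

Method 2 - Add two's complement:
Two's complement of 00100000111: invert → 11011111000, add 1 → 11011111001
  00110101111
+ 11011111001
-------------
 100010101000  (end carry out of the top bit = 1)
Discarding the end carry: 00010101000
Decimal check:
  00110101111 = 256 + 128 + 32 + 8 + 4 + 2 + 1 = 431
  00100000111 = 256 + 4 + 2 + 1 = 263
  431 - 263 = 168, and 00010101000 = 128 + 32 + 8 = 168 ✓



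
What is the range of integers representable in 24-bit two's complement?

For 24-bit two's complement:
Minimum: -2^23 = -8388608
Maximum: 2^23 - 1 = 8388607



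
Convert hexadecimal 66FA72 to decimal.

Expand by place value (powers of 16):
Digit values: F = 15, A = 10
66FA72 = 6 × 16^5 + 6 × 16^4 + 15 × 16^3 + 10 × 16^2 + 7 × 16^1 + 2 × 16^0
= 6 × 1048576 + 6 × 65536 + 15 × 4096 + 10 × 256 + 7 × 16 + 2 × 1
= 6291456 + 393216 + 61440 + 2560 + 112 + 2
= 6748786



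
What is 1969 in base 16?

Using repeated division by 16 (digits 10–15 are A–F):
1969 ÷ 16 = 123 remainder 1
123 ÷ 16 = 7 remainder 11 (B)
7 ÷ 16 = 0 remainder 7
Reading remainders bottom to top: 7B1



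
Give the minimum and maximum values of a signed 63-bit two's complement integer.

For 63-bit two's complement:
Minimum: -2^62 = -4611686018427387904
Maximum: 2^62 - 1 = 4611686018427387903



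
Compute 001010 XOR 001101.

XOR: 1 when bits differ
  001010
^ 001101
--------
  000111
Decimal: 10 ^ 13 = 7



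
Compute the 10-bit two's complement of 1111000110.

Original (sign bit 1, negative): 1111000110
Step 1 - Invert all bits: 0000111001
Step 2 - Add 1: 0000111010
Verification: 1111000110 + 0000111010 = 10000000000; discarding the end carry (carry out of the top bit) leaves the 10-bit value 0000000000, as required for x + (-x)



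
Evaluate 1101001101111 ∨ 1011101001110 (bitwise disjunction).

OR: 1 when either bit is 1
  1101001101111
| 1011101001110
---------------
  1111101101111
Decimal: 6767 | 5966 = 8047



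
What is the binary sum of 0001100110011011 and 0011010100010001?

Add column by column from the right: bit + bit + carry-in; write the sum mod 2, carry 1 when the sum is 2 or 3.
carry:  0110001000100110
        0001100110011011
+       0011010100010001
------------------------
       00100111010101100
(the carry out of the leftmost column, 0, becomes the leading bit)
Decimal check:
  0001100110011011 = 4096 + 2048 + 256 + 128 + 16 + 8 + 2 + 1 = 6555
  0011010100010001 = 8192 + 4096 + 1024 + 256 + 16 + 1 = 13585
  6555 + 13585 = 20140, and 00100111010101100 = 16384 + 2048 + 1024 + 512 + 128 + 32 + 8 + 4 = 20140 ✓



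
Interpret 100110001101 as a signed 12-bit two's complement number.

Binary: 100110001101
Sign bit: 1 (negative)
Invert: 011001110010
Add 1:  011001110011
Magnitude: 011001110011 = 1024 + 512 + 64 + 32 + 16 + 2 + 1 = 1651
Value: -1651



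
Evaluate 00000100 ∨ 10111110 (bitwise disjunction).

OR: 1 when either bit is 1
  00000100
| 10111110
----------
  10111110
Decimal: 4 | 190 = 190



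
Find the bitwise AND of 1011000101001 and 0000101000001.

AND: 1 only when both bits are 1
  1011000101001
& 0000101000001
---------------
  0000000000001
Decimal: 5673 & 321 = 1



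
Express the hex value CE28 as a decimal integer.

Expand by place value (powers of 16):
Digit values: C = 12, E = 14
CE28 = 12 × 16^3 + 14 × 16^2 + 2 × 16^1 + 8 × 16^0
= 12 × 4096 + 14 × 256 + 2 × 16 + 8 × 1
= 49152 + 3584 + 32 + 8
= 52776



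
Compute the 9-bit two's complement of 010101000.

Original: 010101000
Step 1 - Invert all bits: 101010111
Step 2 - Add 1: 101011000
Verification: 010101000 + 101011000 = 1000000000; discarding the end carry (carry out of the top bit) leaves the 9-bit value 000000000, as required for x + (-x)



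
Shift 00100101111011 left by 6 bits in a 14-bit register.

Original: 00100101111011 (decimal 2427)
Shift left by 6 positions
Append 6 zeros on the right and drop the 6 high bits that overflow the 14-bit width
Result: 01111011000000 (decimal 7872)
Equivalent: 2427 << 6 = 2427 × 2^6 = 155328, truncated to 14 bits = 7872



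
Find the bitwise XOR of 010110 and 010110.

XOR: 1 when bits differ
  010110
^ 010110
--------
  000000
Decimal: 22 ^ 22 = 0



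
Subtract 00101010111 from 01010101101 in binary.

Method 1 - Direct subtraction (column by column from the right: bit − bit − borrow-in; if negative, add 2 and borrow 1 from the next column):
borrow: 01010101100
        01010101101
-       00101010111
-------------------
        00101010110

Method 2 - Add two's complement:
Two's complement of 00101010111: invert → 11010101000, add 1 → 11010101001
  01010101101
+ 11010101001
-------------
 100101010110  (end carry out of the top bit = 1)
Discarding the end carry: 00101010110
Decimal check:
  01010101101 = 512 + 128 + 32 + 8 + 4 + 1 = 685
  00101010111 = 256 + 64 + 16 + 4 + 2 + 1 = 343
  685 - 343 = 342, and 00101010110 = 256 + 64 + 16 + 4 + 2 = 342 ✓



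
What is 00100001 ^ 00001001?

XOR: 1 when bits differ
  00100001
^ 00001001
----------
  00101000
Decimal: 33 ^ 9 = 40



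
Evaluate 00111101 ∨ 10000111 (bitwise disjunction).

OR: 1 when either bit is 1
  00111101
| 10000111
----------
  10111111
Decimal: 61 | 135 = 191



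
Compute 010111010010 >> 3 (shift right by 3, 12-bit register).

Original: 010111010010 (decimal 1490)
Shift right by 3 positions
Drop the 3 low bits; fill with zeros on the left
Result: 000010111010 (decimal 186)
Equivalent: 1490 >> 3 = 1490 ÷ 2^3 = 186



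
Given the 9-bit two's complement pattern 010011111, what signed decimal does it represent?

Binary: 010011111
Sign bit: 0 (non-negative)
Read directly as an unsigned value:
010011111 = 128 + 16 + 8 + 4 + 2 + 1 = 159
Value: 159



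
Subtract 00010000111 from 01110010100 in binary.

Method 1 - Direct subtraction (column by column from the right: bit − bit − borrow-in; if negative, add 2 and borrow 1 from the next column):
borrow: 00000011110
        01110010100
-       00010000111
-------------------
        01100001101

Method 2 - Add two's complement:
Two's complement of 00010000111: invert → 11101111000, add 1 → 11101111001
  01110010100
+ 11101111001
-------------
 101100001101  (end carry out of the top bit = 1)
Discarding the end carry: 01100001101
Decimal check:
  01110010100 = 512 + 256 + 128 + 16 + 4 = 916
  00010000111 = 128 + 4 + 2 + 1 = 135
  916 - 135 = 781, and 01100001101 = 512 + 256 + 8 + 4 + 1 = 781 ✓



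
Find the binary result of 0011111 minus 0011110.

Method 1 - Direct subtraction (column by column from the right: bit − bit − borrow-in; if negative, add 2 and borrow 1 from the next column):
borrow: 0000000
        0011111
-       0011110
---------------
        0000001

Method 2 - Add two's complement:
Two's complement of 0011110: invert → 1100001, add 1 → 1100010
  0011111
+ 1100010
---------
 10000001  (end carry out of the top bit = 1)
Discarding the end carry: 0000001
Decimal check:
  0011111 = 16 + 8 + 4 + 2 + 1 = 31
  0011110 = 16 + 8 + 4 + 2 = 30
  31 - 30 = 1, and 0000001 = 1 ✓



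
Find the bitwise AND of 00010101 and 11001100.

AND: 1 only when both bits are 1
  00010101
& 11001100
----------
  00000100
Decimal: 21 & 204 = 4



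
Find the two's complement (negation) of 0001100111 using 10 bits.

Original: 0001100111
Step 1 - Invert all bits: 1110011000
Step 2 - Add 1: 1110011001
Verification: 0001100111 + 1110011001 = 10000000000; discarding the end carry (carry out of the top bit) leaves the 10-bit value 0000000000, as required for x + (-x)



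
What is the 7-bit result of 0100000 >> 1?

Original: 0100000 (decimal 32)
Shift right by 1 position
Drop the 1 low bit; fill with zero on the left
Result: 0010000 (decimal 16)
Equivalent: 32 >> 1 = 32 ÷ 2^1 = 16



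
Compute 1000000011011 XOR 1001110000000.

XOR: 1 when bits differ
  1000000011011
^ 1001110000000
---------------
  0001110011011
Decimal: 4123 ^ 4992 = 923



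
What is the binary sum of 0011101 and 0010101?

Add column by column from the right: bit + bit + carry-in; write the sum mod 2, carry 1 when the sum is 2 or 3.
carry:  0111010
        0011101
+       0010101
---------------
       00110010
(the carry out of the leftmost column, 0, becomes the leading bit)
Decimal check:
  0011101 = 16 + 8 + 4 + 1 = 29
  0010101 = 16 + 4 + 1 = 21
  29 + 21 = 50, and 00110010 = 32 + 16 + 2 = 50 ✓



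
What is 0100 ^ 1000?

XOR: 1 when bits differ
  0100
^ 1000
------
  1100
Decimal: 4 ^ 8 = 12



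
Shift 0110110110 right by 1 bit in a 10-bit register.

Original: 0110110110 (decimal 438)
Shift right by 1 position
Drop the 1 low bit; fill with zero on the left
Result: 0011011011 (decimal 219)
Equivalent: 438 >> 1 = 438 ÷ 2^1 = 219



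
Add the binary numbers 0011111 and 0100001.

Add column by column from the right: bit + bit + carry-in; write the sum mod 2, carry 1 when the sum is 2 or 3.
carry:  1111110
        0011111
+       0100001
---------------
       01000000
(the carry out of the leftmost column, 0, becomes the leading bit)
Decimal check:
  0011111 = 16 + 8 + 4 + 2 + 1 = 31
  0100001 = 32 + 1 = 33
  31 + 33 = 64, and 01000000 = 64 ✓



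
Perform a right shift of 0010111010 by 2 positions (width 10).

Original: 0010111010 (decimal 186)
Shift right by 2 positions
Drop the 2 low bits; fill with zeros on the left
Result: 0000101110 (decimal 46)
Equivalent: 186 >> 2 = 186 ÷ 2^2 = 46



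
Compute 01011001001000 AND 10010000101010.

AND: 1 only when both bits are 1
  01011001001000
& 10010000101010
----------------
  00010000001000
Decimal: 5704 & 9258 = 1032



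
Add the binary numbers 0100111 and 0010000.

Add column by column from the right: bit + bit + carry-in; write the sum mod 2, carry 1 when the sum is 2 or 3.
carry:  0000000
        0100111
+       0010000
---------------
       00110111
(the carry out of the leftmost column, 0, becomes the leading bit)
Decimal check:
  0100111 = 32 + 4 + 2 + 1 = 39
  0010000 = 16
  39 + 16 = 55, and 00110111 = 32 + 16 + 4 + 2 + 1 = 55 ✓



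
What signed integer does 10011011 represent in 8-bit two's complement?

Binary: 10011011
Sign bit: 1 (negative)
Invert: 01100100
Add 1:  01100101
Magnitude: 01100101 = 64 + 32 + 4 + 1 = 101
Value: -101



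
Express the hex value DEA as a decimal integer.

Expand by place value (powers of 16):
Digit values: D = 13, E = 14, A = 10
DEA = 13 × 16^2 + 14 × 16^1 + 10 × 16^0
= 13 × 256 + 14 × 16 + 10 × 1
= 3328 + 224 + 10
= 3562



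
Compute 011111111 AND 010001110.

AND: 1 only when both bits are 1
  011111111
& 010001110
-----------
  010001110
Decimal: 255 & 142 = 142



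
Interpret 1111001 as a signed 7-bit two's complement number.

Binary: 1111001
Sign bit: 1 (negative)
Invert: 0000110
Add 1:  0000111
Magnitude: 0000111 = 4 + 2 + 1 = 7
Value: -7



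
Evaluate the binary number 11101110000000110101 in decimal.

Sum of powers of 2 for each 1-bit:
2^0 + 2^2 + 2^4 + 2^5 + 2^13 + 2^14 + 2^15 + 2^17 + 2^18 + 2^19
= 1 + 4 + 16 + 32 + 8192 + 16384 + 32768 + 131072 + 262144 + 524288
= 974901



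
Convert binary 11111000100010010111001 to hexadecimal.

Group into 4-bit nibbles from right:
  0111 = 7
  1100 = C
  0100 = 4
  0100 = 4
  1011 = B
  1001 = 9
Result: 7C44B9



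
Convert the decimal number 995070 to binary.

Using repeated division by 2:
995070 ÷ 2 = 497535 remainder 0
497535 ÷ 2 = 248767 remainder 1
248767 ÷ 2 = 124383 remainder 1
124383 ÷ 2 = 62191 remainder 1
62191 ÷ 2 = 31095 remainder 1
31095 ÷ 2 = 15547 remainder 1
15547 ÷ 2 = 7773 remainder 1
7773 ÷ 2 = 3886 remainder 1
3886 ÷ 2 = 1943 remainder 0
1943 ÷ 2 = 971 remainder 1
971 ÷ 2 = 485 remainder 1
485 ÷ 2 = 242 remainder 1
242 ÷ 2 = 121 remainder 0
121 ÷ 2 = 60 remainder 1
60 ÷ 2 = 30 remainder 0
30 ÷ 2 = 15 remainder 0
15 ÷ 2 = 7 remainder 1
7 ÷ 2 = 3 remainder 1
3 ÷ 2 = 1 remainder 1
1 ÷ 2 = 0 remainder 1
Reading remainders bottom to top: 11110010111011111110



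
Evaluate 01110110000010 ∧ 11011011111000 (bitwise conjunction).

AND: 1 only when both bits are 1
  01110110000010
& 11011011111000
----------------
  01010010000000
Decimal: 7554 & 14072 = 5248



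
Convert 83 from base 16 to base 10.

Expand by place value (powers of 16):
83 = 8 × 16^1 + 3 × 16^0
= 8 × 16 + 3 × 1
= 128 + 3
= 131



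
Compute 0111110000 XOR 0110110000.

XOR: 1 when bits differ
  0111110000
^ 0110110000
------------
  0001000000
Decimal: 496 ^ 432 = 64

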